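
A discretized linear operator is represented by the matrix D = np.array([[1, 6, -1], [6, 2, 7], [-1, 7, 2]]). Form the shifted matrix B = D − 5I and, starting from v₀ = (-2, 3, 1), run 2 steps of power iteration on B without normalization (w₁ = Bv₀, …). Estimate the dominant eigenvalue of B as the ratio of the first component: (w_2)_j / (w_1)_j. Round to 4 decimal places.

μ ≈ -8.1600

B = D − 5I has rows (-4, 6, -1); (6, -3, 7); (-1, 7, -3)
w1 = Bv₀ = ((-4)·(-2) + 6·3 + (-1)·1; 6·(-2) + (-3)·3 + 7·1; (-1)·(-2) + 7·3 + (-3)·1) = (25, -14, 20)
w2 = Bw1 = ((-4)·25 + 6·(-14) + (-1)·20; 6·25 + (-3)·(-14) + 7·20; (-1)·25 + 7·(-14) + (-3)·20) = (-204, 332, -183)
Ratio: -204/25 = -8.1600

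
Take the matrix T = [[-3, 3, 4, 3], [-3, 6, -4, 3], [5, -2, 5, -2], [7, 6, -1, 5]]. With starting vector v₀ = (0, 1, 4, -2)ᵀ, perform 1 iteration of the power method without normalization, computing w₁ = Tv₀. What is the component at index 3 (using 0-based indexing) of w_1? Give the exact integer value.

w1 = Tv₀ = (13, -16, 22, -8)
The requested component of w1 is -8.

-8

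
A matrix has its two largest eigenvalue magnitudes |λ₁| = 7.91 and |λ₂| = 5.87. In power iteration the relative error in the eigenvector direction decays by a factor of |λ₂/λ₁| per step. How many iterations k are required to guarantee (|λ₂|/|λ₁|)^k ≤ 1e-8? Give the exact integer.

|λ₂/λ₁| = 5.87/7.91 = 0.74210
Need k ≥ ln(1e-8) / ln(0.74210) = -18.4207 / -0.2983 ≈ 61.758
Smallest integer k satisfying the bound: 62

62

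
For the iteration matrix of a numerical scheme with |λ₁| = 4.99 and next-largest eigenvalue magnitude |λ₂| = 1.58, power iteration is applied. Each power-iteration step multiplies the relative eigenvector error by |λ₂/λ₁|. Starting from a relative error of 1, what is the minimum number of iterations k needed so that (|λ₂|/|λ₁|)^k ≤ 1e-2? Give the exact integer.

|λ₂/λ₁| = 1.58/4.99 = 0.31663
Need k ≥ ln(1e-2) / ln(0.31663) = -4.6052 / -1.1500 ≈ 4.004
Smallest integer k satisfying the bound: 5

5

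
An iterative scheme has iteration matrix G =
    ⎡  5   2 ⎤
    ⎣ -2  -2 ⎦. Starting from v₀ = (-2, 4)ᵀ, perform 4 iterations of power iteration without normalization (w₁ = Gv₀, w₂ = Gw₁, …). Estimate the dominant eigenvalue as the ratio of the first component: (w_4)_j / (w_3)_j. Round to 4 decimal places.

w1 = Gv₀ = (5·(-2) + 2·4; (-2)·(-2) + (-2)·4) = (-2, -4)
w2 = Gw1 = (5·(-2) + 2·(-4); (-2)·(-2) + (-2)·(-4)) = (-18, 12)
w3 = Gw2 = (-66, 12)
w4 = Gw3 = (-306, 108)
Ratio at component: -306 / -66 = 4.6364

4.6364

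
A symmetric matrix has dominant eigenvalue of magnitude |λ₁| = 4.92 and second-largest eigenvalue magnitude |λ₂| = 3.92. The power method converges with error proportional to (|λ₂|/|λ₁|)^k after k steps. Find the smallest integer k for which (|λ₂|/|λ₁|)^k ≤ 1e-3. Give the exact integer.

|λ₂/λ₁| = 3.92/4.92 = 0.79675
Need k ≥ ln(1e-3) / ln(0.79675) = -6.9078 / -0.2272 ≈ 30.402
Smallest integer k satisfying the bound: 31

31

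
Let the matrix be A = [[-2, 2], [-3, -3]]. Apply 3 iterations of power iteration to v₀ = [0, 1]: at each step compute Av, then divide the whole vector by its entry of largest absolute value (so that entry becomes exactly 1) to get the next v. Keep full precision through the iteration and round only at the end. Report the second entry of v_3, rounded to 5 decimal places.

Av0 = (2.000000, -3.000000); divide by -3.000000 → v1 = (-0.666667, 1.000000)
Av1 = (3.333333, -1.000000); divide by 3.333333 → v2 = (1.000000, -0.300000)
Av2 = (-2.600000, -2.100000); divide by -2.600000 → v3 = (1.000000, 0.807692)
Requested entry of v3: 21/26 = 0.80769

0.80769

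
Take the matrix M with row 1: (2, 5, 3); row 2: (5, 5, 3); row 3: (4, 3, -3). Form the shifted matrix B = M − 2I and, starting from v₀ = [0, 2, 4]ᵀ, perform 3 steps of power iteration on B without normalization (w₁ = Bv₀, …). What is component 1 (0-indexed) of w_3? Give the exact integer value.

1242

B = M − 2I has rows (0, 5, 3); (5, 3, 3); (4, 3, -5)
w1 = Bv₀ = (22, 18, -14)
w2 = Bw1 = (48, 122, 212)
w3 = Bw2 = (1246, 1242, -502)
Requested component of w3: 1242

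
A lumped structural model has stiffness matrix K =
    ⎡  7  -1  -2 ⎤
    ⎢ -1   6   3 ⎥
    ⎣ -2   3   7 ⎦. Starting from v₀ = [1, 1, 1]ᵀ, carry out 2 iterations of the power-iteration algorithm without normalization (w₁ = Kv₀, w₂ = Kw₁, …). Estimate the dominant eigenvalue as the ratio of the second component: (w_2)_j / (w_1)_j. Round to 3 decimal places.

λ ≈ 8.500

w1 = Kv₀ = (4, 8, 8)
w2 = Kw1 = (4, 68, 72)
Ratio at component: 68 / 8 = 8.500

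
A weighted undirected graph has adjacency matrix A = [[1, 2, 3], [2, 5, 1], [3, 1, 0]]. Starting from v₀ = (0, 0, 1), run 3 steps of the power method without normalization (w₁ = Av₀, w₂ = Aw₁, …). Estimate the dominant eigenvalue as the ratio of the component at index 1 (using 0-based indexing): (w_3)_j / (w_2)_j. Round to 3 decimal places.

6.818

w1 = Av₀ = (1·0 + 2·0 + 3·1; 2·0 + 5·0 + 1·1; 3·0 + 1·0 + 0·1) = (3, 1, 0)
w2 = Aw1 = (1·3 + 2·1 + 3·0; 2·3 + 5·1 + 1·0; 3·3 + 1·1 + 0·0) = (5, 11, 10)
w3 = Aw2 = (57, 75, 26)
Ratio at component: 75 / 11 = 6.818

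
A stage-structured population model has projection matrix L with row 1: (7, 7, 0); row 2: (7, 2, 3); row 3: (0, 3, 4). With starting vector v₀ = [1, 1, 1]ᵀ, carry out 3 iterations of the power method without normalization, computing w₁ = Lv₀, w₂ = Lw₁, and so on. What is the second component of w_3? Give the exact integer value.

w1 = Lv₀ = (14, 12, 7)
w2 = Lw1 = (182, 143, 64)
w3 = Lw2 = (2275, 1752, 685)
The requested component of w3 is 1752.

1752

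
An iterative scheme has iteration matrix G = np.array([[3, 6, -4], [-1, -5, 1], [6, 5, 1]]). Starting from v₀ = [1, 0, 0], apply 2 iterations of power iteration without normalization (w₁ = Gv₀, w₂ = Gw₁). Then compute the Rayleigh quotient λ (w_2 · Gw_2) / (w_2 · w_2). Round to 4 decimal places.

w1 = Gv₀ = (3·1 + 6·0 + (-4)·0; (-1)·1 + (-5)·0 + 1·0; 6·1 + 5·0 + 1·0) = (3, -1, 6)
w2 = Gw1 = (3·3 + 6·(-1) + (-4)·6; (-1)·3 + (-5)·(-1) + 1·6; 6·3 + 5·(-1) + 1·6) = (-21, 8, 19)
Gw2 = (-91, 0, -67)
w2·Gw2 = (-21)·(-91) + 8·0 + 19·(-67) = 638; w2·w2 = (-21)·(-21) + 8·8 + 19·19 = 866
λ ≈ 638/866 = 0.7367

λ ≈ 0.7367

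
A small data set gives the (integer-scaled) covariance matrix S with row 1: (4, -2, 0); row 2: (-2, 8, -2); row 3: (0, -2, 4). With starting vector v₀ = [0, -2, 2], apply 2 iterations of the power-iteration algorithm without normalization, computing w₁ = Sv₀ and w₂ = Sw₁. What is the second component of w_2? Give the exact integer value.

w1 = Sv₀ = (4·0 + (-2)·(-2) + 0·2; (-2)·0 + 8·(-2) + (-2)·2; 0·0 + (-2)·(-2) + 4·2) = (4, -20, 12)
w2 = Sw1 = (4·4 + (-2)·(-20) + 0·12; (-2)·4 + 8·(-20) + (-2)·12; 0·4 + (-2)·(-20) + 4·12) = (56, -192, 88)
The requested component of w2 is -192.

-192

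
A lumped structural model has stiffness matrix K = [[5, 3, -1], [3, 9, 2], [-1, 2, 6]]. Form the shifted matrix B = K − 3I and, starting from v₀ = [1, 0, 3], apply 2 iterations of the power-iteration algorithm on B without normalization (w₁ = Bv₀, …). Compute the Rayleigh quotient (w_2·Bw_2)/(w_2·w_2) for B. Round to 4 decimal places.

B = K − 3I has rows (2, 3, -1); (3, 6, 2); (-1, 2, 3)
w1 = Bv₀ = (2·1 + 3·0 + (-1)·3; 3·1 + 6·0 + 2·3; (-1)·1 + 2·0 + 3·3) = (-1, 9, 8)
w2 = Bw1 = (2·(-1) + 3·9 + (-1)·8; 3·(-1) + 6·9 + 2·8; (-1)·(-1) + 2·9 + 3·8) = (17, 67, 43)
Bw2 = (192, 539, 246)
w2·Bw2 = 49955; w2·w2 = 6627; μ ≈ 49955/6627 = 7.5381

μ ≈ 7.5381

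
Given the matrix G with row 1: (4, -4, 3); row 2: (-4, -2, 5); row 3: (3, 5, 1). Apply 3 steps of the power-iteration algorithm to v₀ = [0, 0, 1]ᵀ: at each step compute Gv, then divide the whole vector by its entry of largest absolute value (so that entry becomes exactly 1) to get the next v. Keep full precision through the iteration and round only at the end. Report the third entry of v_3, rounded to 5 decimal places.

-0.28384

Gv0 = (3.000000, 5.000000, 1.000000); divide by 5.000000 → v1 = (0.600000, 1.000000, 0.200000)
Gv1 = (-1.000000, -3.400000, 7.000000); divide by 7.000000 → v2 = (-0.142857, -0.485714, 1.000000)
Gv2 = (4.371429, 6.542857, -1.857143); divide by 6.542857 → v3 = (0.668122, 1.000000, -0.283843)
Requested entry of v3: -65/229 = -0.28384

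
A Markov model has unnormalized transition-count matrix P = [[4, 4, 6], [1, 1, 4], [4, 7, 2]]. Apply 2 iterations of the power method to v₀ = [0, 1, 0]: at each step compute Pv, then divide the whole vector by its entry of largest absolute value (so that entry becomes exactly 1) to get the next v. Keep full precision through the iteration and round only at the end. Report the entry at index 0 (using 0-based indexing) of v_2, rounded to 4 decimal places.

Pv0 = (4.00000, 1.00000, 7.00000); divide by 7.00000 → v1 = (0.57143, 0.14286, 1.00000)
Pv1 = (8.85714, 4.71429, 5.28571); divide by 8.85714 → v2 = (1.00000, 0.53226, 0.59677)
Requested entry of v2: 62/62 = 1.0000

1.0000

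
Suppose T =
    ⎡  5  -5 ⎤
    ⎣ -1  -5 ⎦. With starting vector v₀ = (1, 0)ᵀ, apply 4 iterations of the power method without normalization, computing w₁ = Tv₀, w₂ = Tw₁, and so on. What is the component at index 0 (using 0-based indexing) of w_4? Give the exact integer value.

w1 = Tv₀ = (5·1 + (-5)·0; (-1)·1 + (-5)·0) = (5, -1)
w2 = Tw1 = (5·5 + (-5)·(-1); (-1)·5 + (-5)·(-1)) = (30, 0)
w3 = Tw2 = (150, -30)
w4 = Tw3 = (900, 0)
The requested component of w4 is 900.

900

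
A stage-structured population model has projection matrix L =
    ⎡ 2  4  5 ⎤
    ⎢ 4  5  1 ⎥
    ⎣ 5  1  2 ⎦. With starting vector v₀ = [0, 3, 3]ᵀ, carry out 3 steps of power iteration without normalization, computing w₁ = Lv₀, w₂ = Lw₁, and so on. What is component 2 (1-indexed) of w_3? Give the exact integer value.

w1 = Lv₀ = (2·0 + 4·3 + 5·3; 4·0 + 5·3 + 1·3; 5·0 + 1·3 + 2·3) = (27, 18, 9)
w2 = Lw1 = (2·27 + 4·18 + 5·9; 4·27 + 5·18 + 1·9; 5·27 + 1·18 + 2·9) = (171, 207, 171)
w3 = Lw2 = (2025, 1890, 1404)
The requested component of w3 is 1890.

1890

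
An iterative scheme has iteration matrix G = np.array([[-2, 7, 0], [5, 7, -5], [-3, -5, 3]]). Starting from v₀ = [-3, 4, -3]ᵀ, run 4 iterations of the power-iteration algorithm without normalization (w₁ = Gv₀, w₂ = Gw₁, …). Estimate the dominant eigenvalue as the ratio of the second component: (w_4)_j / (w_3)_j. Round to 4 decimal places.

w1 = Gv₀ = (34, 28, -20)
w2 = Gw1 = (128, 466, -302)
w3 = Gw2 = (3006, 5412, -3620)
w4 = Gw3 = (31872, 71014, -46938)
Ratio at component: 71014 / 5412 = 13.1216

13.1216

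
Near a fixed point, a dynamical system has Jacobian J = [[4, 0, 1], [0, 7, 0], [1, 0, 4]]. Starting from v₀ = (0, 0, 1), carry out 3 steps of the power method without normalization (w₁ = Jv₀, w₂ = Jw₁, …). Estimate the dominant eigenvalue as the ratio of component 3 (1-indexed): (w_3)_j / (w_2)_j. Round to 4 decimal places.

w1 = Jv₀ = (1, 0, 4)
w2 = Jw1 = (8, 0, 17)
w3 = Jw2 = (49, 0, 76)
Ratio at component: 76 / 17 = 4.4706

4.4706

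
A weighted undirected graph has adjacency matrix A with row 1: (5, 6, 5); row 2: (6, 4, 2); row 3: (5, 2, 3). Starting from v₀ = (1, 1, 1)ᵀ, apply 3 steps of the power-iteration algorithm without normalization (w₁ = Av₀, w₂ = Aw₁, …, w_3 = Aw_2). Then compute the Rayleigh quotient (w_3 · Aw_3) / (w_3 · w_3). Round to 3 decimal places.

w1 = Av₀ = (16, 12, 10)
w2 = Aw1 = (202, 164, 134)
w3 = Aw2 = (2664, 2136, 1740)
Aw3 = (34836, 28008, 22812)
w3·Aw3 = 2664·34836 + 2136·28008 + 1740·22812 = 192321072; w3·w3 = 2664·2664 + 2136·2136 + 1740·1740 = 14686992
λ ≈ 192321072/14686992 = 13.095

13.095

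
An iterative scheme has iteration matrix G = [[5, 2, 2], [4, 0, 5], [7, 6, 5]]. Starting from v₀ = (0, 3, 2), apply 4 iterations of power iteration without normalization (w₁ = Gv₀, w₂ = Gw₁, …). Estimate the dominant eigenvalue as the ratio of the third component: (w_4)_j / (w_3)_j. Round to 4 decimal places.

w1 = Gv₀ = (5·0 + 2·3 + 2·2; 4·0 + 0·3 + 5·2; 7·0 + 6·3 + 5·2) = (10, 10, 28)
w2 = Gw1 = (5·10 + 2·10 + 2·28; 4·10 + 0·10 + 5·28; 7·10 + 6·10 + 5·28) = (126, 180, 270)
w3 = Gw2 = (1530, 1854, 3312)
w4 = Gw3 = (17982, 22680, 38394)
Ratio at component: 38394 / 3312 = 11.5924

λ ≈ 11.5924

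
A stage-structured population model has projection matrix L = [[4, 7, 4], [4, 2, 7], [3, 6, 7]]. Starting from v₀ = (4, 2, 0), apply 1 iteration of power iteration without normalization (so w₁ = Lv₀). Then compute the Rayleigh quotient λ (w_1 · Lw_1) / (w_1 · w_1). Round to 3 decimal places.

λ ≈ 14.026

w1 = Lv₀ = (4·4 + 7·2 + 4·0; 4·4 + 2·2 + 7·0; 3·4 + 6·2 + 7·0) = (30, 20, 24)
Lw1 = (356, 328, 378)
w1·Lw1 = 30·356 + 20·328 + 24·378 = 26312; w1·w1 = 30·30 + 20·20 + 24·24 = 1876
λ ≈ 26312/1876 = 14.026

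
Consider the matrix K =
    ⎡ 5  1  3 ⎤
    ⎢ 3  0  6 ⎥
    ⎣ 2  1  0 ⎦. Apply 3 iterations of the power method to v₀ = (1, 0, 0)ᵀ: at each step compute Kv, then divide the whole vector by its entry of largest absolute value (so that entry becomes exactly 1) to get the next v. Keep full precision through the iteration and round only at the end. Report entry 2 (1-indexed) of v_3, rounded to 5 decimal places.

0.76271

Kv0 = (5.000000, 3.000000, 2.000000); divide by 5.000000 → v1 = (1.000000, 0.600000, 0.400000)
Kv1 = (6.800000, 5.400000, 2.600000); divide by 6.800000 → v2 = (1.000000, 0.794118, 0.382353)
Kv2 = (6.941176, 5.294118, 2.794118); divide by 6.941176 → v3 = (1.000000, 0.762712, 0.402542)
Requested entry of v3: 180/236 = 0.76271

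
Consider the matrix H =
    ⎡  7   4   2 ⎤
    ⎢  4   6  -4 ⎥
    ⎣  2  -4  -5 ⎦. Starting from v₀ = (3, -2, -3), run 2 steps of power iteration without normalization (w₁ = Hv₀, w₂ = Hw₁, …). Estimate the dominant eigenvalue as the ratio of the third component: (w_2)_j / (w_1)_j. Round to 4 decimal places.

-6.1724

w1 = Hv₀ = (7, 12, 29)
w2 = Hw1 = (155, -16, -179)
Ratio at component: -179 / 29 = -6.1724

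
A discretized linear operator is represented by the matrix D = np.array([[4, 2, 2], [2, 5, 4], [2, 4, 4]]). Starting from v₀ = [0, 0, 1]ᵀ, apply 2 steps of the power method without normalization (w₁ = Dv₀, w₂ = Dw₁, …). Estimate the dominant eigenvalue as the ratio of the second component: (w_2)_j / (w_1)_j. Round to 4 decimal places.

10.0000

w1 = Dv₀ = (2, 4, 4)
w2 = Dw1 = (24, 40, 36)
Ratio at component: 40 / 4 = 10.0000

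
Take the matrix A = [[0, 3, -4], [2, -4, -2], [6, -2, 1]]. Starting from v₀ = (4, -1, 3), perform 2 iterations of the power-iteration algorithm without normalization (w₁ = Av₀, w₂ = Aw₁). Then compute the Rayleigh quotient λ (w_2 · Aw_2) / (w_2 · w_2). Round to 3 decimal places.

-0.304

w1 = Av₀ = (-15, 6, 29)
w2 = Aw1 = (-98, -112, -73)
Aw2 = (-44, 398, -437)
w2·Aw2 = (-98)·(-44) + (-112)·398 + (-73)·(-437) = -8363; w2·w2 = (-98)·(-98) + (-112)·(-112) + (-73)·(-73) = 27477
λ ≈ -8363/27477 = -0.304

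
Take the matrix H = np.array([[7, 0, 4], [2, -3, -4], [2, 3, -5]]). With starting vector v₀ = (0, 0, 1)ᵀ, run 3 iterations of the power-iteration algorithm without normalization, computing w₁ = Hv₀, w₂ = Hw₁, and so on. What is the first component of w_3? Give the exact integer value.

140

w1 = Hv₀ = (7·0 + 0·0 + 4·1; 2·0 + (-3)·0 + (-4)·1; 2·0 + 3·0 + (-5)·1) = (4, -4, -5)
w2 = Hw1 = (7·4 + 0·(-4) + 4·(-5); 2·4 + (-3)·(-4) + (-4)·(-5); 2·4 + 3·(-4) + (-5)·(-5)) = (8, 40, 21)
w3 = Hw2 = (140, -188, 31)
The requested component of w3 is 140.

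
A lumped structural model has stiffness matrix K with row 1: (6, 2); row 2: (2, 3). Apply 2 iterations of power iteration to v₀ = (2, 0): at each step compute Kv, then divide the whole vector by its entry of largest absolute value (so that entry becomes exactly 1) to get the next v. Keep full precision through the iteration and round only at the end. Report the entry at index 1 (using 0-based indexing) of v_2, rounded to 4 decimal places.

0.4500

Kv0 = (12.00000, 4.00000); divide by 12.00000 → v1 = (1.00000, 0.33333)
Kv1 = (6.66667, 3.00000); divide by 6.66667 → v2 = (1.00000, 0.45000)
Requested entry of v2: 36/80 = 0.4500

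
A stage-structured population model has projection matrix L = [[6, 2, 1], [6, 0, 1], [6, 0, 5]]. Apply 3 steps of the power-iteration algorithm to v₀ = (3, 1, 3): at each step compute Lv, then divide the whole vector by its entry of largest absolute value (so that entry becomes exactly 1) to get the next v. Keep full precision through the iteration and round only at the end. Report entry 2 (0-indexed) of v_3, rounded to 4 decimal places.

1.0000

Lv0 = (23.00000, 21.00000, 33.00000); divide by 33.00000 → v1 = (0.69697, 0.63636, 1.00000)
Lv1 = (6.45455, 5.18182, 9.18182); divide by 9.18182 → v2 = (0.70297, 0.56436, 1.00000)
Lv2 = (6.34653, 5.21782, 9.21782); divide by 9.21782 → v3 = (0.68851, 0.56606, 1.00000)
Requested entry of v3: 2793/2793 = 1.0000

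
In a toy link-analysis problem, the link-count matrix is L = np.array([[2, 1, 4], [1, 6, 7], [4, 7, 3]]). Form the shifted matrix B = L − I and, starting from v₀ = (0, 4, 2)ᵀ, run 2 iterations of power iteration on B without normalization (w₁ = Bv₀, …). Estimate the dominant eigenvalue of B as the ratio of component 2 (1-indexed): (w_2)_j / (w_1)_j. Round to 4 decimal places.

B = L − I has rows (1, 1, 4); (1, 5, 7); (4, 7, 2)
w1 = Bv₀ = (1·0 + 1·4 + 4·2; 1·0 + 5·4 + 7·2; 4·0 + 7·4 + 2·2) = (12, 34, 32)
w2 = Bw1 = (1·12 + 1·34 + 4·32; 1·12 + 5·34 + 7·32; 4·12 + 7·34 + 2·32) = (174, 406, 350)
Ratio: 406/34 = 11.9412

11.9412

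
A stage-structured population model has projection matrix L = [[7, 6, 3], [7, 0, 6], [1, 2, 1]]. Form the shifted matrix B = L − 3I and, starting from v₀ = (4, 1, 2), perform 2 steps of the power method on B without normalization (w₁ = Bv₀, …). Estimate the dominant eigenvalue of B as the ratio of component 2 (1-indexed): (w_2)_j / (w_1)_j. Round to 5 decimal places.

B = L − 3I has rows (4, 6, 3); (7, -3, 6); (1, 2, -2)
w1 = Bv₀ = (28, 37, 2)
w2 = Bw1 = (340, 97, 98)
Ratio: 97/37 = 2.62162

2.62162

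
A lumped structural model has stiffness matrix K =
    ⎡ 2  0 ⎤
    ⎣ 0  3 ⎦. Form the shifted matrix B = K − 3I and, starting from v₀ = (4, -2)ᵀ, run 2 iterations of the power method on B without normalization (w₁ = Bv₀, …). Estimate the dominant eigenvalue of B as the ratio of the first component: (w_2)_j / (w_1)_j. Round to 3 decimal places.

-1.000

B = K − 3I has rows (-1, 0); (0, 0)
w1 = Bv₀ = ((-1)·4 + 0·(-2); 0·4 + 0·(-2)) = (-4, 0)
w2 = Bw1 = ((-1)·(-4) + 0·0; 0·(-4) + 0·0) = (4, 0)
Ratio: 4/-4 = -1.000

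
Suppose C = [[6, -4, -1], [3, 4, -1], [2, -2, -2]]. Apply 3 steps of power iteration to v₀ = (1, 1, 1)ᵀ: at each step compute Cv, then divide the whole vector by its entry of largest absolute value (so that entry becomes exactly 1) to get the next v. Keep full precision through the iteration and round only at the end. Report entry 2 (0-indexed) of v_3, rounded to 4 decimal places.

Cv0 = (1.00000, 6.00000, -2.00000); divide by 6.00000 → v1 = (0.16667, 1.00000, -0.33333)
Cv1 = (-2.66667, 4.83333, -1.00000); divide by 4.83333 → v2 = (-0.55172, 1.00000, -0.20690)
Cv2 = (-7.10345, 2.55172, -2.68966); divide by -7.10345 → v3 = (1.00000, -0.35922, 0.37864)
Requested entry of v3: -78/-206 = 0.3786

0.3786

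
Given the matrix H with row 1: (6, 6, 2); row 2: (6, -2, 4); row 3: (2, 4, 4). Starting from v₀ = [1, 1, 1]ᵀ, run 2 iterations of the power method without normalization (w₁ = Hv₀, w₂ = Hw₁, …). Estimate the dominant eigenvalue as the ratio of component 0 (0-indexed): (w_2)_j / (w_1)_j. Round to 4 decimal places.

w1 = Hv₀ = (6·1 + 6·1 + 2·1; 6·1 + (-2)·1 + 4·1; 2·1 + 4·1 + 4·1) = (14, 8, 10)
w2 = Hw1 = (6·14 + 6·8 + 2·10; 6·14 + (-2)·8 + 4·10; 2·14 + 4·8 + 4·10) = (152, 108, 100)
Ratio at component: 152 / 14 = 10.8571

10.8571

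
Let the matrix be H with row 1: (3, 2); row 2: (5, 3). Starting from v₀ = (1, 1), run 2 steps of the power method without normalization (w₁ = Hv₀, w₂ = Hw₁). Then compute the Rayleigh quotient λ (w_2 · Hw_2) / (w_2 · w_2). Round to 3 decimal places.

w1 = Hv₀ = (5, 8)
w2 = Hw1 = (31, 49)
Hw2 = (191, 302)
w2·Hw2 = 31·191 + 49·302 = 20719; w2·w2 = 31·31 + 49·49 = 3362
λ ≈ 20719/3362 = 6.163

λ ≈ 6.163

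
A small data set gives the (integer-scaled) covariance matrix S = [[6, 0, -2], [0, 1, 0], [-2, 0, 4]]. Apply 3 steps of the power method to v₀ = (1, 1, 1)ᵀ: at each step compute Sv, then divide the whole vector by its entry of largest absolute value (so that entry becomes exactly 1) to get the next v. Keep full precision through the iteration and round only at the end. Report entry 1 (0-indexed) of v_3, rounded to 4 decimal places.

0.0083

Sv0 = (4.00000, 1.00000, 2.00000); divide by 4.00000 → v1 = (1.00000, 0.25000, 0.50000)
Sv1 = (5.00000, 0.25000, 0.00000); divide by 5.00000 → v2 = (1.00000, 0.05000, 0.00000)
Sv2 = (6.00000, 0.05000, -2.00000); divide by 6.00000 → v3 = (1.00000, 0.00833, -0.33333)
Requested entry of v3: 1/120 = 0.0083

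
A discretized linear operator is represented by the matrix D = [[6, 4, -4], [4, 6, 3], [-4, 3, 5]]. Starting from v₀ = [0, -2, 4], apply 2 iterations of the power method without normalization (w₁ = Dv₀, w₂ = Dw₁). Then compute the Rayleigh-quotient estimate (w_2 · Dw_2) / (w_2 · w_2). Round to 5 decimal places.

w1 = Dv₀ = (-24, 0, 14)
w2 = Dw1 = (-200, -54, 166)
Dw2 = (-2080, -626, 1468)
w2·Dw2 = (-200)·(-2080) + (-54)·(-626) + 166·1468 = 693492; w2·w2 = (-200)·(-200) + (-54)·(-54) + 166·166 = 70472
λ ≈ 693492/70472 = 9.84067

9.84067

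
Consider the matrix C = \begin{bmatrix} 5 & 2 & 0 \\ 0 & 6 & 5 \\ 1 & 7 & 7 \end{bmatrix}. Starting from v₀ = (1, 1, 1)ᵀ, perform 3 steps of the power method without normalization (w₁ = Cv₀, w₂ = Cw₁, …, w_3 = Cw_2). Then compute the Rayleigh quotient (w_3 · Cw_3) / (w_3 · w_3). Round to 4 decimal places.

12.5185

w1 = Cv₀ = (7, 11, 15)
w2 = Cw1 = (57, 141, 189)
w3 = Cw2 = (567, 1791, 2367)
Cw3 = (6417, 22581, 29673)
w3·Cw3 = 567·6417 + 1791·22581 + 2367·29673 = 114317001; w3·w3 = 567·567 + 1791·1791 + 2367·2367 = 9131859
λ ≈ 114317001/9131859 = 12.5185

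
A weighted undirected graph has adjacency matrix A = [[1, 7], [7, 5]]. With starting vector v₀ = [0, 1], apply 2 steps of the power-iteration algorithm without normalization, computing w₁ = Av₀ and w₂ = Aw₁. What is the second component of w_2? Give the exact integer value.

74

w1 = Av₀ = (1·0 + 7·1; 7·0 + 5·1) = (7, 5)
w2 = Aw1 = (1·7 + 7·5; 7·7 + 5·5) = (42, 74)
The requested component of w2 is 74.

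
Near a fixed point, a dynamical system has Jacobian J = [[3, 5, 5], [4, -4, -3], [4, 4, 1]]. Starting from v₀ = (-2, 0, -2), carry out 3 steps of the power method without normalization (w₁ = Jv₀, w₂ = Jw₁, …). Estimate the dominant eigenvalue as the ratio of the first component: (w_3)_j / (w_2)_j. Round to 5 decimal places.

8.00000

w1 = Jv₀ = (3·(-2) + 5·0 + 5·(-2); 4·(-2) + (-4)·0 + (-3)·(-2); 4·(-2) + 4·0 + 1·(-2)) = (-16, -2, -10)
w2 = Jw1 = (3·(-16) + 5·(-2) + 5·(-10); 4·(-16) + (-4)·(-2) + (-3)·(-10); 4·(-16) + 4·(-2) + 1·(-10)) = (-108, -26, -82)
w3 = Jw2 = (-864, -82, -618)
Ratio at component: -864 / -108 = 8.00000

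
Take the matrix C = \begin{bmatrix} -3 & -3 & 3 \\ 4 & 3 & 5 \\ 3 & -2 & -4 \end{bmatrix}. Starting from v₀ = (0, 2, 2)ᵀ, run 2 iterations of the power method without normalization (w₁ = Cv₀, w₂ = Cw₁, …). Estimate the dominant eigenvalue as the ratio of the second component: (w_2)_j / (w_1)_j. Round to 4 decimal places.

w1 = Cv₀ = (0, 16, -12)
w2 = Cw1 = (-84, -12, 16)
Ratio at component: -12 / 16 = -0.7500

-0.7500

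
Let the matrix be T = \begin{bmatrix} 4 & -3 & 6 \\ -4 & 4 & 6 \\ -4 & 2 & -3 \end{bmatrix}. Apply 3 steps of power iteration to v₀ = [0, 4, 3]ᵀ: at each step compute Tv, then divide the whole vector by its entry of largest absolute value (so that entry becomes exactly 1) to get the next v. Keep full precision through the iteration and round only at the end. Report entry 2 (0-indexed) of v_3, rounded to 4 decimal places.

Tv0 = (6.00000, 34.00000, -1.00000); divide by 34.00000 → v1 = (0.17647, 1.00000, -0.02941)
Tv1 = (-2.47059, 3.11765, 1.38235); divide by 3.11765 → v2 = (-0.79245, 1.00000, 0.44340)
Tv2 = (-3.50943, 9.83019, 3.83962); divide by 9.83019 → v3 = (-0.35701, 1.00000, 0.39060)
Requested entry of v3: 407/1042 = 0.3906

0.3906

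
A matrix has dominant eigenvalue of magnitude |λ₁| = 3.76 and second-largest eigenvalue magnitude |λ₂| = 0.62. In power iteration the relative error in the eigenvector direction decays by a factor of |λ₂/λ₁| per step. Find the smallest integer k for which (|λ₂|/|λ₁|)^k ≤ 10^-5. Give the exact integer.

7

|λ₂/λ₁| = 0.62/3.76 = 0.16489
Need k ≥ ln(10^-5) / ln(0.16489) = -11.5129 / -1.8025 ≈ 6.387
Smallest integer k satisfying the bound: 7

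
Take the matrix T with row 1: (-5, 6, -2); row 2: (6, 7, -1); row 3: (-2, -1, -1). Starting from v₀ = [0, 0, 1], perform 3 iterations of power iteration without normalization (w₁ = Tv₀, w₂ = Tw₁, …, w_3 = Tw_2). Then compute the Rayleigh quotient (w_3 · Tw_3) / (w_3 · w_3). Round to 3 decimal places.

w1 = Tv₀ = ((-5)·0 + 6·0 + (-2)·1; 6·0 + 7·0 + (-1)·1; (-2)·0 + (-1)·0 + (-1)·1) = (-2, -1, -1)
w2 = Tw1 = ((-5)·(-2) + 6·(-1) + (-2)·(-1); 6·(-2) + 7·(-1) + (-1)·(-1); (-2)·(-2) + (-1)·(-1) + (-1)·(-1)) = (6, -18, 6)
w3 = Tw2 = (-150, -96, 0)
Tw3 = (174, -1572, 396)
w3·Tw3 = (-150)·174 + (-96)·(-1572) + 0·396 = 124812; w3·w3 = (-150)·(-150) + (-96)·(-96) + 0·0 = 31716
λ ≈ 124812/31716 = 3.935

3.935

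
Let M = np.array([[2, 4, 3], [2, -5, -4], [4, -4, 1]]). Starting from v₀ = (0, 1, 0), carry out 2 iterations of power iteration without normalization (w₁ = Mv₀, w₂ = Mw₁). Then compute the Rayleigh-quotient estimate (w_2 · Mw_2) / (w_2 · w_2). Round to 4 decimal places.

w1 = Mv₀ = (4, -5, -4)
w2 = Mw1 = (-24, 49, 32)
Mw2 = (244, -421, -260)
w2·Mw2 = (-24)·244 + 49·(-421) + 32·(-260) = -34805; w2·w2 = (-24)·(-24) + 49·49 + 32·32 = 4001
λ ≈ -34805/4001 = -8.6991

λ ≈ -8.6991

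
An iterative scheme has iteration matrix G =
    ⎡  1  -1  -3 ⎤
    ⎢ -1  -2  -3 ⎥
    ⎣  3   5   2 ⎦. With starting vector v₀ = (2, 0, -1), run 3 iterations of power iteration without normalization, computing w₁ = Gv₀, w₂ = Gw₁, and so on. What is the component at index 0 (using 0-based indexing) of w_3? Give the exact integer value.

w1 = Gv₀ = (1·2 + (-1)·0 + (-3)·(-1); (-1)·2 + (-2)·0 + (-3)·(-1); 3·2 + 5·0 + 2·(-1)) = (5, 1, 4)
w2 = Gw1 = (1·5 + (-1)·1 + (-3)·4; (-1)·5 + (-2)·1 + (-3)·4; 3·5 + 5·1 + 2·4) = (-8, -19, 28)
w3 = Gw2 = (-73, -38, -63)
The requested component of w3 is -73.

-73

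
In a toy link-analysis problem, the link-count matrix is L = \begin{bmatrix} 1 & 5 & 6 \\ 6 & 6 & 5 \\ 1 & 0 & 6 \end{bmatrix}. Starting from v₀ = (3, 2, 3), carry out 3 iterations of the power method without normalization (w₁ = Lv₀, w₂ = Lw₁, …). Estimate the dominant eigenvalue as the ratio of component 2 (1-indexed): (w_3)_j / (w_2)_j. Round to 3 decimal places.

λ ≈ 11.485

w1 = Lv₀ = (1·3 + 5·2 + 6·3; 6·3 + 6·2 + 5·3; 1·3 + 0·2 + 6·3) = (31, 45, 21)
w2 = Lw1 = (1·31 + 5·45 + 6·21; 6·31 + 6·45 + 5·21; 1·31 + 0·45 + 6·21) = (382, 561, 157)
w3 = Lw2 = (4129, 6443, 1324)
Ratio at component: 6443 / 561 = 11.485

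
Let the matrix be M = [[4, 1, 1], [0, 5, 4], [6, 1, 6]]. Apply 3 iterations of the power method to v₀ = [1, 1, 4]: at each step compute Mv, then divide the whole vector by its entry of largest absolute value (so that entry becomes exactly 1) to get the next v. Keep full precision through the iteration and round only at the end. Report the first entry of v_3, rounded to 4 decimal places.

Mv0 = (9.00000, 21.00000, 31.00000); divide by 31.00000 → v1 = (0.29032, 0.67742, 1.00000)
Mv1 = (2.83871, 7.38710, 8.41935); divide by 8.41935 → v2 = (0.33716, 0.87739, 1.00000)
Mv2 = (3.22605, 8.38697, 8.90038); divide by 8.90038 → v3 = (0.36246, 0.94232, 1.00000)
Requested entry of v3: 842/2323 = 0.3625

0.3625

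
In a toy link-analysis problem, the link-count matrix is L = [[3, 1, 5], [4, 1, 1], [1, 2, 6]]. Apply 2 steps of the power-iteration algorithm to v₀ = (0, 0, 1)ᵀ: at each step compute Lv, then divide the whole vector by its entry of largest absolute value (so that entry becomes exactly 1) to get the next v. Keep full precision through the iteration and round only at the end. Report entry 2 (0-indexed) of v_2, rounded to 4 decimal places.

0.9348

Lv0 = (5.00000, 1.00000, 6.00000); divide by 6.00000 → v1 = (0.83333, 0.16667, 1.00000)
Lv1 = (7.66667, 4.50000, 7.16667); divide by 7.66667 → v2 = (1.00000, 0.58696, 0.93478)
Requested entry of v2: 43/46 = 0.9348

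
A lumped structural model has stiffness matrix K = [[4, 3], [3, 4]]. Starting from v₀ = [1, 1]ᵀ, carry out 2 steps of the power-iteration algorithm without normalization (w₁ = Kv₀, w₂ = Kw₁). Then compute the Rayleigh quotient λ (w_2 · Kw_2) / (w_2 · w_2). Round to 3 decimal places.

w1 = Kv₀ = (4·1 + 3·1; 3·1 + 4·1) = (7, 7)
w2 = Kw1 = (4·7 + 3·7; 3·7 + 4·7) = (49, 49)
Kw2 = (343, 343)
w2·Kw2 = 49·343 + 49·343 = 33614; w2·w2 = 49·49 + 49·49 = 4802
λ ≈ 33614/4802 = 7.000

λ ≈ 7.000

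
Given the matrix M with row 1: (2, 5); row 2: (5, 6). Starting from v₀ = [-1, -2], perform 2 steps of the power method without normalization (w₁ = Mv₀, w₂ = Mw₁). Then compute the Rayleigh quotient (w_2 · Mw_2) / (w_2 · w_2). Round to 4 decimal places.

w1 = Mv₀ = (2·(-1) + 5·(-2); 5·(-1) + 6·(-2)) = (-12, -17)
w2 = Mw1 = (2·(-12) + 5·(-17); 5·(-12) + 6·(-17)) = (-109, -162)
Mw2 = (-1028, -1517)
w2·Mw2 = (-109)·(-1028) + (-162)·(-1517) = 357806; w2·w2 = (-109)·(-109) + (-162)·(-162) = 38125
λ ≈ 357806/38125 = 9.3851

9.3851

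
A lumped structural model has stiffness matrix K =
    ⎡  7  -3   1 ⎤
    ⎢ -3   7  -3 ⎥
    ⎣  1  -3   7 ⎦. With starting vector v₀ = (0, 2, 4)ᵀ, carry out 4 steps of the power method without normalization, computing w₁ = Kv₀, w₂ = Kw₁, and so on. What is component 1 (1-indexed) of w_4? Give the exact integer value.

5546

w1 = Kv₀ = (-2, 2, 22)
w2 = Kw1 = (2, -46, 146)
w3 = Kw2 = (298, -766, 1162)
w4 = Kw3 = (5546, -9742, 10730)
The requested component of w4 is 5546.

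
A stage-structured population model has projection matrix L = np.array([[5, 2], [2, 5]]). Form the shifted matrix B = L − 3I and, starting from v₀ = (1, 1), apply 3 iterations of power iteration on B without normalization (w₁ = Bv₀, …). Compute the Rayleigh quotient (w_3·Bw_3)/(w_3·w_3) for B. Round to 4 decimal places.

B = L − 3I has rows (2, 2); (2, 2)
w1 = Bv₀ = (2·1 + 2·1; 2·1 + 2·1) = (4, 4)
w2 = Bw1 = (2·4 + 2·4; 2·4 + 2·4) = (16, 16)
w3 = Bw2 = (64, 64)
Bw3 = (256, 256)
w3·Bw3 = 32768; w3·w3 = 8192; μ ≈ 32768/8192 = 4.0000

μ ≈ 4.0000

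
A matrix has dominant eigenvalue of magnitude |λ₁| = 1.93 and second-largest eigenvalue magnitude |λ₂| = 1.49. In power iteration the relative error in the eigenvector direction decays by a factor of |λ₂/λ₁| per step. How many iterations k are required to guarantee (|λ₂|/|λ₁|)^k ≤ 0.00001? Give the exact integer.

|λ₂/λ₁| = 1.49/1.93 = 0.77202
Need k ≥ ln(0.00001) / ln(0.77202) = -11.5129 / -0.2587 ≈ 44.495
Smallest integer k satisfying the bound: 45

45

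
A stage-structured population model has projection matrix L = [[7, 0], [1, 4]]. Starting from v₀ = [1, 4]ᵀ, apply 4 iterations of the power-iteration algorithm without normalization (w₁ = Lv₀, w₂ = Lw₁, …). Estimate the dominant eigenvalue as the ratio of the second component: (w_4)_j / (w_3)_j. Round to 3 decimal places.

4.983

w1 = Lv₀ = (7·1 + 0·4; 1·1 + 4·4) = (7, 17)
w2 = Lw1 = (7·7 + 0·17; 1·7 + 4·17) = (49, 75)
w3 = Lw2 = (343, 349)
w4 = Lw3 = (2401, 1739)
Ratio at component: 1739 / 349 = 4.983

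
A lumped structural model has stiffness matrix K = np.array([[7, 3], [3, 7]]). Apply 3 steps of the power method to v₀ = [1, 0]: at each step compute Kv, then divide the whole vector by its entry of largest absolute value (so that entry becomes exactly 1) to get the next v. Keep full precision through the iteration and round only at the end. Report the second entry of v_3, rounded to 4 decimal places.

0.8797

Kv0 = (7.00000, 3.00000); divide by 7.00000 → v1 = (1.00000, 0.42857)
Kv1 = (8.28571, 6.00000); divide by 8.28571 → v2 = (1.00000, 0.72414)
Kv2 = (9.17241, 8.06897); divide by 9.17241 → v3 = (1.00000, 0.87970)
Requested entry of v3: 468/532 = 0.8797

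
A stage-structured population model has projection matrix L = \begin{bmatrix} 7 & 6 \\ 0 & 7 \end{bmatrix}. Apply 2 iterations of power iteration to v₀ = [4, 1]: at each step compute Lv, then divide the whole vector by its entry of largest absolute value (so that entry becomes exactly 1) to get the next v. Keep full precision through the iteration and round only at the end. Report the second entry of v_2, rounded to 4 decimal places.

Lv0 = (34.00000, 7.00000); divide by 34.00000 → v1 = (1.00000, 0.20588)
Lv1 = (8.23529, 1.44118); divide by 8.23529 → v2 = (1.00000, 0.17500)
Requested entry of v2: 49/280 = 0.1750

0.1750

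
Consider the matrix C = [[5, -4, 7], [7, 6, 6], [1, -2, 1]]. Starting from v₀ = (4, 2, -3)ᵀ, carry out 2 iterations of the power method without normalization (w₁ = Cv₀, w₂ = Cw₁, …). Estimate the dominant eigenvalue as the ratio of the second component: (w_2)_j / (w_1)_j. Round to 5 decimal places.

λ ≈ 2.31818

w1 = Cv₀ = (-9, 22, -3)
w2 = Cw1 = (-154, 51, -56)
Ratio at component: 51 / 22 = 2.31818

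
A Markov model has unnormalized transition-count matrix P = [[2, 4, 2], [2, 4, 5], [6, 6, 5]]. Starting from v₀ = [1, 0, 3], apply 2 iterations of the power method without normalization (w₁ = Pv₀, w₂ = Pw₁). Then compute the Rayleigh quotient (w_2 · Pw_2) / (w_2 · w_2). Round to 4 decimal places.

w1 = Pv₀ = (2·1 + 4·0 + 2·3; 2·1 + 4·0 + 5·3; 6·1 + 6·0 + 5·3) = (8, 17, 21)
w2 = Pw1 = (2·8 + 4·17 + 2·21; 2·8 + 4·17 + 5·21; 6·8 + 6·17 + 5·21) = (126, 189, 255)
Pw2 = (1518, 2283, 3165)
w2·Pw2 = 126·1518 + 189·2283 + 255·3165 = 1429830; w2·w2 = 126·126 + 189·189 + 255·255 = 116622
λ ≈ 1429830/116622 = 12.2604

λ ≈ 12.2604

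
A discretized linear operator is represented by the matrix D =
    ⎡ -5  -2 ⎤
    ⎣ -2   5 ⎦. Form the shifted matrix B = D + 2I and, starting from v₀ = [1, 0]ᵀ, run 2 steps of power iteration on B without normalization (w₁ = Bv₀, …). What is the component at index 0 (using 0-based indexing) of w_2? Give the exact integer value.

B = D + 2I has rows (-3, -2); (-2, 7)
w1 = Bv₀ = (-3, -2)
w2 = Bw1 = (13, -8)
Requested component of w2: 13

13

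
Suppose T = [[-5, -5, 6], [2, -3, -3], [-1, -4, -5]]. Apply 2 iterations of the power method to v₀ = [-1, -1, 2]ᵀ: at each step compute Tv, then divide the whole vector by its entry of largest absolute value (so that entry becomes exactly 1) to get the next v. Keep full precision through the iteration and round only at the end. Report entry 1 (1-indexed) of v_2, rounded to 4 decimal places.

Tv0 = (22.00000, -5.00000, -5.00000); divide by 22.00000 → v1 = (1.00000, -0.22727, -0.22727)
Tv1 = (-5.22727, 3.36364, 1.04545); divide by -5.22727 → v2 = (1.00000, -0.64348, -0.20000)
Requested entry of v2: -115/-115 = 1.0000

1.0000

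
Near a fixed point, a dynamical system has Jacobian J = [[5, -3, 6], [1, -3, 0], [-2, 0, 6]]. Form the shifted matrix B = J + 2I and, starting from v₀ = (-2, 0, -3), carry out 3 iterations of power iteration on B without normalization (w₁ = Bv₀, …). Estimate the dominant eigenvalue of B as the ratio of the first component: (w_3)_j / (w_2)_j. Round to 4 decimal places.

8.4379

B = J + 2I has rows (7, -3, 6); (1, -1, 0); (-2, 0, 8)
w1 = Bv₀ = (7·(-2) + (-3)·0 + 6·(-3); 1·(-2) + (-1)·0 + 0·(-3); (-2)·(-2) + 0·0 + 8·(-3)) = (-32, -2, -20)
w2 = Bw1 = (7·(-32) + (-3)·(-2) + 6·(-20); 1·(-32) + (-1)·(-2) + 0·(-20); (-2)·(-32) + 0·(-2) + 8·(-20)) = (-338, -30, -96)
w3 = Bw2 = (-2852, -308, -92)
Ratio: -2852/-338 = 8.4379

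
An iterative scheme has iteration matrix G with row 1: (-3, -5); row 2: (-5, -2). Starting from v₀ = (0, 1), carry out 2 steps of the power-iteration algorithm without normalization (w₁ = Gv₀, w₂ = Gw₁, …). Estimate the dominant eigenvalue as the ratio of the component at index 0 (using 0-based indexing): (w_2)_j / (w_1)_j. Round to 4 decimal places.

λ ≈ -5.0000

w1 = Gv₀ = ((-3)·0 + (-5)·1; (-5)·0 + (-2)·1) = (-5, -2)
w2 = Gw1 = ((-3)·(-5) + (-5)·(-2); (-5)·(-5) + (-2)·(-2)) = (25, 29)
Ratio at component: 25 / -5 = -5.0000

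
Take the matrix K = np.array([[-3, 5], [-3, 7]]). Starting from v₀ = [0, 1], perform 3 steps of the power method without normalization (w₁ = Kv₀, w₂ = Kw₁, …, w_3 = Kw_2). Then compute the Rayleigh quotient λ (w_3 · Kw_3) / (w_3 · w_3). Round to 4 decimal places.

w1 = Kv₀ = ((-3)·0 + 5·1; (-3)·0 + 7·1) = (5, 7)
w2 = Kw1 = ((-3)·5 + 5·7; (-3)·5 + 7·7) = (20, 34)
w3 = Kw2 = (110, 178)
Kw3 = (560, 916)
w3·Kw3 = 110·560 + 178·916 = 224648; w3·w3 = 110·110 + 178·178 = 43784
λ ≈ 224648/43784 = 5.1308

λ ≈ 5.1308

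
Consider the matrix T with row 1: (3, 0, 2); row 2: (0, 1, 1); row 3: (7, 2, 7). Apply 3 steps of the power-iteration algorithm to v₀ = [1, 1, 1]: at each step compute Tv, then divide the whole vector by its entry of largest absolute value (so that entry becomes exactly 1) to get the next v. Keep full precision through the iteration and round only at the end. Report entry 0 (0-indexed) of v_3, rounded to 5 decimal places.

0.31153

Tv0 = (5.000000, 2.000000, 16.000000); divide by 16.000000 → v1 = (0.312500, 0.125000, 1.000000)
Tv1 = (2.937500, 1.125000, 9.437500); divide by 9.437500 → v2 = (0.311258, 0.119205, 1.000000)
Tv2 = (2.933775, 1.119205, 9.417219); divide by 9.417219 → v3 = (0.311533, 0.118847, 1.000000)
Requested entry of v3: 443/1422 = 0.31153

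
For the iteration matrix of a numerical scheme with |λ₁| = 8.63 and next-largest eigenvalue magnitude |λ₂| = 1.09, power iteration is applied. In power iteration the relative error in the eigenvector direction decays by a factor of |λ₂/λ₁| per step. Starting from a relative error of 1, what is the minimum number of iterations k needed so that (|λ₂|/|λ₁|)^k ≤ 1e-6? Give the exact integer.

7

|λ₂/λ₁| = 1.09/8.63 = 0.12630
Need k ≥ ln(1e-6) / ln(0.12630) = -13.8155 / -2.0691 ≈ 6.677
Smallest integer k satisfying the bound: 7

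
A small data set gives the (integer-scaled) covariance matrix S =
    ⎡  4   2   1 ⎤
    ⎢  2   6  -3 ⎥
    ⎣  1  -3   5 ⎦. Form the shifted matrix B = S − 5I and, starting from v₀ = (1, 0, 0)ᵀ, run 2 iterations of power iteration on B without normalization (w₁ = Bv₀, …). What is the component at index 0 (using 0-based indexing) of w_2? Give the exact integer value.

6

B = S − 5I has rows (-1, 2, 1); (2, 1, -3); (1, -3, 0)
w1 = Bv₀ = (-1, 2, 1)
w2 = Bw1 = (6, -3, -7)
Requested component of w2: 6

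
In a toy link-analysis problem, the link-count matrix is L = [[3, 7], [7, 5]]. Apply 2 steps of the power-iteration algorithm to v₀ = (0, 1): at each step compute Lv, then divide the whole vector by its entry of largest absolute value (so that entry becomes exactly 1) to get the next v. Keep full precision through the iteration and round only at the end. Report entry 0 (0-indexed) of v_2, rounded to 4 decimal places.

Lv0 = (7.00000, 5.00000); divide by 7.00000 → v1 = (1.00000, 0.71429)
Lv1 = (8.00000, 10.57143); divide by 10.57143 → v2 = (0.75676, 1.00000)
Requested entry of v2: 56/74 = 0.7568

0.7568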